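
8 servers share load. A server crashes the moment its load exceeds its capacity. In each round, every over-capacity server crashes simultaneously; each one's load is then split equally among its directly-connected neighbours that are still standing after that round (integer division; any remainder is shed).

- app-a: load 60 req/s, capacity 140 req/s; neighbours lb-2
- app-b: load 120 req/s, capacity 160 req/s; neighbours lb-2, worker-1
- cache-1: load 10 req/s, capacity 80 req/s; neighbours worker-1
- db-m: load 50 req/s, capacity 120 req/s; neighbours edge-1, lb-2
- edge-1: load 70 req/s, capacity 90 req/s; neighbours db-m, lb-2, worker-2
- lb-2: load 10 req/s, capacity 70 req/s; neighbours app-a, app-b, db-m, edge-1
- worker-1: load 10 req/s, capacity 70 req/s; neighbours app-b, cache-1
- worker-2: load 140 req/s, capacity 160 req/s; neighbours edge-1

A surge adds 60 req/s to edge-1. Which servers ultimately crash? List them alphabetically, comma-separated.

edge-1, worker-2

Round 1 — edge-1 at 130 > 90. edge-1 crashes.
  edge-1 sheds 130 req/s to db-m, lb-2, worker-2: 43 each (1 lost).
    db-m: 50+43 = 93 ≤ 120
    lb-2: 10+43 = 53 ≤ 70
    worker-2: 140+43 = 183 > 160
Round 2 — worker-2 crashes.
  worker-2 sheds 183 req/s: no online neighbours, lost.
No further crashes.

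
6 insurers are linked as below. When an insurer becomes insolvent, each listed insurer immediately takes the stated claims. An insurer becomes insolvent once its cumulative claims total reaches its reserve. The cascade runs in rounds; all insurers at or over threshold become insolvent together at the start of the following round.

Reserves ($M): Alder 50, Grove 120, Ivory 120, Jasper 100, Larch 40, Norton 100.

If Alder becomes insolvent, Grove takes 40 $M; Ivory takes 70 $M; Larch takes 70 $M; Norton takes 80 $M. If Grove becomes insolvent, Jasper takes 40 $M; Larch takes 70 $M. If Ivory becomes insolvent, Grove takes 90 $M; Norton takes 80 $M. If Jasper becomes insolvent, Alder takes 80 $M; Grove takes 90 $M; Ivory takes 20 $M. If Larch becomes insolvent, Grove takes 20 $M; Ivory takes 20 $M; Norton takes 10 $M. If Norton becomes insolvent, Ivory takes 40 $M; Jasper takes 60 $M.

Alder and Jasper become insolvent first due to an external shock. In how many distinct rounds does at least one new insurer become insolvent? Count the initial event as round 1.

2

Round 1 — Alder, Jasper become insolvent (initial).
  Grove: +40+90 → 130 ≥ 120
  Ivory: +70+20 → 90 < 120
  Larch: +70 → 70 ≥ 40
  Norton: +80 → 80 < 100
Round 2 — Grove, Larch become insolvent.
  Ivory: +20 → 110 < 120
  Norton: +10 → 90 < 100
No further insolvencies.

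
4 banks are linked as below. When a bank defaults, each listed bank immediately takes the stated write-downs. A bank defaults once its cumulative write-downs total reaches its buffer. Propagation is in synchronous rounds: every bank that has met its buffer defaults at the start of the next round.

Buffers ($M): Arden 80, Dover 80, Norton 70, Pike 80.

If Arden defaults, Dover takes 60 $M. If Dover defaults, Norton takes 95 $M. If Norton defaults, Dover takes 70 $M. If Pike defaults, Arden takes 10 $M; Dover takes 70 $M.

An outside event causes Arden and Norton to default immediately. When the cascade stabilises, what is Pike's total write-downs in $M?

Round 1 — Arden, Norton default (initial).
  Dover: +60+70 → 130 ≥ 80
Round 2 — Dover defaults.
No further defaults.

0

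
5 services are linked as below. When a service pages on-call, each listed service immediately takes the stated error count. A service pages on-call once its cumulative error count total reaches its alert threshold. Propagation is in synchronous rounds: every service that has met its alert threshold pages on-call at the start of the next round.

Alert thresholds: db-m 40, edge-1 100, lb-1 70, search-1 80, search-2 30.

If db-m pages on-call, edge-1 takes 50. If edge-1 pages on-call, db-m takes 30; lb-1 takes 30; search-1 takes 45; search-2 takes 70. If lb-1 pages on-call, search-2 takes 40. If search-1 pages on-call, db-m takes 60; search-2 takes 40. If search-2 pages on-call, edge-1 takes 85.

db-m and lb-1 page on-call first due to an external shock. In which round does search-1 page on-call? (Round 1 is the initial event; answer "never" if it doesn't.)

Round 1 — db-m, lb-1 page on-call (initial).
  edge-1: +50 → 50 < 100
  search-2: +40 → 40 ≥ 30
Round 2 — search-2 pages on-call.
  edge-1: +85 → 135 ≥ 100
Round 3 — edge-1 pages on-call.
  search-1: +45 → 45 < 80
No further pages.

never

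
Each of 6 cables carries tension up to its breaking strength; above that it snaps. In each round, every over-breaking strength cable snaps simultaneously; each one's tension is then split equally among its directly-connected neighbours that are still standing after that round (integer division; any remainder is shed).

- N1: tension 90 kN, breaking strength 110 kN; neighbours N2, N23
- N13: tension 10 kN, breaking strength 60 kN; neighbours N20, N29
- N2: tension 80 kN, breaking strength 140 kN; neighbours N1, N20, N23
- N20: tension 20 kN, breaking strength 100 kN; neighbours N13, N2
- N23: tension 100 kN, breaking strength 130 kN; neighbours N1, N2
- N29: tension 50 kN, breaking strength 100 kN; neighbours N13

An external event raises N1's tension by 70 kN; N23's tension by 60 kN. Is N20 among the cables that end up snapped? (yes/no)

yes

Round 1 — N1 at 160 > 110; N23 at 160 > 130. N1, N23 snap.
  N1 sheds 160 kN to N2: 160 each.
    N2: 80+160 = 240 > 140
  N23 sheds 160 kN to N2: 160 each.
    N2: 240+160 = 400 > 140
Round 2 — N2 snaps.
  N2 sheds 400 kN to N20: 400 each.
    N20: 20+400 = 420 > 100
Round 3 — N20 snaps.
  N20 sheds 420 kN to N13: 420 each.
    N13: 10+420 = 430 > 60
Round 4 — N13 snaps.
  N13 sheds 430 kN to N29: 430 each.
    N29: 50+430 = 480 > 100
Round 5 — N29 snaps.
  N29 sheds 480 kN: no online neighbours, lost.
No further breaks.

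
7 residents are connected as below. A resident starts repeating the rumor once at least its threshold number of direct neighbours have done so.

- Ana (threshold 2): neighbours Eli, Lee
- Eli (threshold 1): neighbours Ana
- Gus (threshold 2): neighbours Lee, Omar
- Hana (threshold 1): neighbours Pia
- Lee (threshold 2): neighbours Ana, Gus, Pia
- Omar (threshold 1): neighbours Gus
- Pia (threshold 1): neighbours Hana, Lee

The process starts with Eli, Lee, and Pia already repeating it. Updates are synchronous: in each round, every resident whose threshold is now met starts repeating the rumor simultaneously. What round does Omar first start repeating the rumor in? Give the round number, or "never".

Round 1 — Eli, Lee, Pia start repeating the rumor (initial).
Round 2 — checking thresholds:
  Ana: 2 of 2 neighbours ≥ 2, starts repeating the rumor.
  Gus: 1 of 2 neighbours < 2, holds.
  Hana: 1 of 1 neighbours ≥ 1, starts repeating the rumor.
Round 3 — no new spreads; cascade stops.

never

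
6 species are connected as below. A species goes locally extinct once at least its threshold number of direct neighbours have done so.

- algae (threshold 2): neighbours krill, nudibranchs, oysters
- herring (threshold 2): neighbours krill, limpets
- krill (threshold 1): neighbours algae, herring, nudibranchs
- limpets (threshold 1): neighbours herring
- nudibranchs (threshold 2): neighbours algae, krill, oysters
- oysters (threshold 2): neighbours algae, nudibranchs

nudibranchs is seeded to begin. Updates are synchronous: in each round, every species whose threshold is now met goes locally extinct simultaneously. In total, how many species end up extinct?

4

Round 1 — nudibranchs goes locally extinct (initial).
Round 2 — checking thresholds:
  algae: 1 of 3 neighbours < 2, not yet.
  krill: 1 of 3 neighbours ≥ 1, goes locally extinct.
  oysters: 1 of 2 neighbours < 2, not yet.
Round 3 — checking thresholds:
  algae: 2 of 3 neighbours ≥ 2, goes locally extinct.
  herring: 1 of 2 neighbours < 2, not yet.
  oysters: 1 of 2 neighbours < 2, not yet.
Round 4 — checking thresholds:
  herring: 1 of 2 neighbours < 2, not yet.
  oysters: 2 of 2 neighbours ≥ 2, goes locally extinct.
Round 5 — no new extinctions; cascade stops.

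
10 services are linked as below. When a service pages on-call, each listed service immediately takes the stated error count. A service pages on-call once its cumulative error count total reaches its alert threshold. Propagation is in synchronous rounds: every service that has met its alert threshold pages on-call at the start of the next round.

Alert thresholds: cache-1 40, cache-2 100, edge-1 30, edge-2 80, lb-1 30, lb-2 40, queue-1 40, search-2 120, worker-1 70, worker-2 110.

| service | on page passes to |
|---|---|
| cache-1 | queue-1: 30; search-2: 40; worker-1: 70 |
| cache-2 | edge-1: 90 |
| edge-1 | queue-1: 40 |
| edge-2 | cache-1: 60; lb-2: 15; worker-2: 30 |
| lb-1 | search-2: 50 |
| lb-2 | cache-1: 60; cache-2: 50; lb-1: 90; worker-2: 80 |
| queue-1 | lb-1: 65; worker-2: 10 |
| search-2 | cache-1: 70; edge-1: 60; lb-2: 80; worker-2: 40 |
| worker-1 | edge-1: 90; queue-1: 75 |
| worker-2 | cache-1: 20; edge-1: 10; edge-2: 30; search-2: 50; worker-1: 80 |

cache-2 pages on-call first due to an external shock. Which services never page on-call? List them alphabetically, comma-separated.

Round 1 — cache-2 pages on-call (initial).
  edge-1: +90 → 90 ≥ 30
Round 2 — edge-1 pages on-call.
  queue-1: +40 → 40 ≥ 40
Round 3 — queue-1 pages on-call.
  lb-1: +65 → 65 ≥ 30
  worker-2: +10 → 10 < 110
Round 4 — lb-1 pages on-call.
  search-2: +50 → 50 < 120
No further pages.

cache-1, edge-2, lb-2, search-2, worker-1, worker-2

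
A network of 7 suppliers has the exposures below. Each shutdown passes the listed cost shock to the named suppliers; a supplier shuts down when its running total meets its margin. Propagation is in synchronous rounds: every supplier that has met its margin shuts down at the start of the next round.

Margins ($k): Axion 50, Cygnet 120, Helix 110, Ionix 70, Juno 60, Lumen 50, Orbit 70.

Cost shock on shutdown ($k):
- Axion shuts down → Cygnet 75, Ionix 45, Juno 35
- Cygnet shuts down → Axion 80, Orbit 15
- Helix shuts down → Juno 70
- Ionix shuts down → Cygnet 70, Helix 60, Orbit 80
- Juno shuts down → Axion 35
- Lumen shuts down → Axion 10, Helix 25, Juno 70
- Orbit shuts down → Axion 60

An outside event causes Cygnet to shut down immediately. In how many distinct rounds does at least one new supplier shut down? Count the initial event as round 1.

Round 1 — Cygnet shuts down (initial).
  Axion: +80 → 80 ≥ 50
  Orbit: +15 → 15 < 70
Round 2 — Axion shuts down.
  Ionix: +45 → 45 < 70
  Juno: +35 → 35 < 60
No further shutdowns.

2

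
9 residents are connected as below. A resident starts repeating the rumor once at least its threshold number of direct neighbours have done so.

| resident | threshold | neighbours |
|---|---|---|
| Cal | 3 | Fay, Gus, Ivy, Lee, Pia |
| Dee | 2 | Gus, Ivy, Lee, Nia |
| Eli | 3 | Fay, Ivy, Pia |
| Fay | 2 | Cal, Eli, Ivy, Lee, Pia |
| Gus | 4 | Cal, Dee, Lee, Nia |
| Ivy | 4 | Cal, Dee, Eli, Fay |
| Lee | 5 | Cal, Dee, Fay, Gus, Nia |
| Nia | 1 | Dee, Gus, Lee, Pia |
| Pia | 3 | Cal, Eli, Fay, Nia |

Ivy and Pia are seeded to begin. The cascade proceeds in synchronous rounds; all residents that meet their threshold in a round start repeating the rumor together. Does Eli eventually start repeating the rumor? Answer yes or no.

Round 1 — Ivy, Pia start repeating the rumor (initial).
Round 2 — checking thresholds:
  Cal: 2 of 5 neighbours < 3, holds.
  Dee: 1 of 4 neighbours < 2, holds.
  Eli: 2 of 3 neighbours < 3, holds.
  Fay: 2 of 5 neighbours ≥ 2, starts repeating the rumor.
  Nia: 1 of 4 neighbours ≥ 1, starts repeating the rumor.
Round 3 — checking thresholds:
  Cal: 3 of 5 neighbours ≥ 3, starts repeating the rumor.
  Dee: 2 of 4 neighbours ≥ 2, starts repeating the rumor.
  Eli: 3 of 3 neighbours ≥ 3, starts repeating the rumor.
  Gus: 1 of 4 neighbours < 4, holds.
  Lee: 2 of 5 neighbours < 5, holds.
Round 4 — no new spreads; cascade stops.

yes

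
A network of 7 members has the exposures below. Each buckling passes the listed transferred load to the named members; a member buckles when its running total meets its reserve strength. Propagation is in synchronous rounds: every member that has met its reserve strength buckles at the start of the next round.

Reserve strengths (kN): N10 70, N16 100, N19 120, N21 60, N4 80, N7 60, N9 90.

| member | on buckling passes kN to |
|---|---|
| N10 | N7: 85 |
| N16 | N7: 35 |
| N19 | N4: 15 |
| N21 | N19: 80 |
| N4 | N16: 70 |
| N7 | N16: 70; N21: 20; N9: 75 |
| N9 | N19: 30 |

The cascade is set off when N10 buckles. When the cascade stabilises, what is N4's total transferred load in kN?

0

Round 1 — N10 buckles (initial).
  N7: +85 → 85 ≥ 60
Round 2 — N7 buckles.
  N16: +70 → 70 < 100
  N21: +20 → 20 < 60
  N9: +75 → 75 < 90
No further bucklings.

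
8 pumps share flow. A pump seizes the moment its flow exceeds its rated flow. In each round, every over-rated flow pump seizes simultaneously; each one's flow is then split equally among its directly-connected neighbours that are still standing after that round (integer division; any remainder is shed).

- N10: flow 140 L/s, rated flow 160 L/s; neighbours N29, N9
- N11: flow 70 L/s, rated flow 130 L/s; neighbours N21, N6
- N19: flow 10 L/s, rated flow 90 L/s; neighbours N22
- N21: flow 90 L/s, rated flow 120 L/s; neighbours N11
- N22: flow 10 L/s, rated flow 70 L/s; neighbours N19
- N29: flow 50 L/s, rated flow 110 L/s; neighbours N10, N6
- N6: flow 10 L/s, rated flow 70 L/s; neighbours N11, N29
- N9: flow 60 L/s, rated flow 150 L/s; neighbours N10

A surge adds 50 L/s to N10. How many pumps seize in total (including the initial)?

Round 1 — N10 at 190 > 160. N10 seizes.
  N10 sheds 190 L/s to N29, N9: 95 each.
    N29: 50+95 = 145 > 110
    N9: 60+95 = 155 > 150
Round 2 — N29, N9 seize.
  N29 sheds 145 L/s to N6: 145 each.
    N6: 10+145 = 155 > 70
  N9 sheds 155 L/s: no online neighbours, lost.
Round 3 — N6 seizes.
  N6 sheds 155 L/s to N11: 155 each.
    N11: 70+155 = 225 > 130
Round 4 — N11 seizes.
  N11 sheds 225 L/s to N21: 225 each.
    N21: 90+225 = 315 > 120
Round 5 — N21 seizes.
  N21 sheds 315 L/s: no online neighbours, lost.
No further seizures.

6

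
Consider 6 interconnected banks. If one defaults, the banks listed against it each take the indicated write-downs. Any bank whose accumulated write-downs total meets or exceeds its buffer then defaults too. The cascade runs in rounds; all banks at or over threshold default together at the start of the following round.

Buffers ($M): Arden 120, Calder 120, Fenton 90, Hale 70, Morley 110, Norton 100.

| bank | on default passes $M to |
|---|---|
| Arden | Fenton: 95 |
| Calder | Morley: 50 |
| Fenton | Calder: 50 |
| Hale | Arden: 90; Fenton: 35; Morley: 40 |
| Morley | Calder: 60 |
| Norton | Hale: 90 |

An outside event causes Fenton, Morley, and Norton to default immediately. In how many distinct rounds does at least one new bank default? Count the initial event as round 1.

2

Round 1 — Fenton, Morley, Norton default (initial).
  Calder: +50+60 → 110 < 120
  Hale: +90 → 90 ≥ 70
Round 2 — Hale defaults.
  Arden: +90 → 90 < 120
No further defaults.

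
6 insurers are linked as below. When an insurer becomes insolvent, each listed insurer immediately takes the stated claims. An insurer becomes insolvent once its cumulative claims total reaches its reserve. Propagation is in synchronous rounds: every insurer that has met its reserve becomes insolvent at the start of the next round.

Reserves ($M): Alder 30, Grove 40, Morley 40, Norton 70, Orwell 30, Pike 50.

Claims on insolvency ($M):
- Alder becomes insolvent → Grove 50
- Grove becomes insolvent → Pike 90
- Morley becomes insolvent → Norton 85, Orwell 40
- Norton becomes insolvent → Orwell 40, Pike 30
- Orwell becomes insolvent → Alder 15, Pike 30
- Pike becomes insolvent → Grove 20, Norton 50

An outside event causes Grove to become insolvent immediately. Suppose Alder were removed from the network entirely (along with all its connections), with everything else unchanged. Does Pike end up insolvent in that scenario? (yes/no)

yes

With Alder removed:
Round 1 — Grove becomes insolvent (initial).
  Pike: +90 → 90 ≥ 50
Round 2 — Pike becomes insolvent.
  Norton: +50 → 50 < 70
No further insolvencies.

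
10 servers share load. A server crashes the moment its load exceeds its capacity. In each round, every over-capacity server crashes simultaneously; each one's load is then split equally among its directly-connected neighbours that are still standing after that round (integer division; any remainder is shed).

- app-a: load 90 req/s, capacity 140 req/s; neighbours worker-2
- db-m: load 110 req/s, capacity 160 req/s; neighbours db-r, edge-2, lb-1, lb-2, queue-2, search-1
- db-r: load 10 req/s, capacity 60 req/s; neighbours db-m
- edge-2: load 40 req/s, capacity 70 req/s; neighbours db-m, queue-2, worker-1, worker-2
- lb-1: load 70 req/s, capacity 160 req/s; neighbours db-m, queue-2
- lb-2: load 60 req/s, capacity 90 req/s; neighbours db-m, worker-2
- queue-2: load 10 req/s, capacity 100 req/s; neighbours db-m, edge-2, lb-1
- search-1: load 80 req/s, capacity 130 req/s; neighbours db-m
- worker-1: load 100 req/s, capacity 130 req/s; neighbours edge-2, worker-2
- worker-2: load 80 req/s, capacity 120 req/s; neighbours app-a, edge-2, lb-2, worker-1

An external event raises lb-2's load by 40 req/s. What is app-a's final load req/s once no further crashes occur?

Round 1 — lb-2 at 100 > 90. lb-2 crashes.
  lb-2 sheds 100 req/s to db-m, worker-2: 50 each.
    db-m: 110+50 = 160 ≤ 160
    worker-2: 80+50 = 130 > 120
Round 2 — worker-2 crashes.
  worker-2 sheds 130 req/s to app-a, edge-2, worker-1: 43 each (1 lost).
    app-a: 90+43 = 133 ≤ 140
    edge-2: 40+43 = 83 > 70
    worker-1: 100+43 = 143 > 130
Round 3 — edge-2, worker-1 crash.
  edge-2 sheds 83 req/s to db-m, queue-2: 41 each (1 lost).
    db-m: 160+41 = 201 > 160
    queue-2: 10+41 = 51 ≤ 100
  worker-1 sheds 143 req/s: no online neighbours, lost.
Round 4 — db-m crashes.
  db-m sheds 201 req/s to db-r, lb-1, queue-2, search-1: 50 each (1 lost).
    db-r: 10+50 = 60 ≤ 60
    lb-1: 70+50 = 120 ≤ 160
    queue-2: 51+50 = 101 > 100
    search-1: 80+50 = 130 ≤ 130
Round 5 — queue-2 crashes.
  queue-2 sheds 101 req/s to lb-1: 101 each.
    lb-1: 120+101 = 221 > 160
Round 6 — lb-1 crashes.
  lb-1 sheds 221 req/s: no online neighbours, lost.
No further crashes.

133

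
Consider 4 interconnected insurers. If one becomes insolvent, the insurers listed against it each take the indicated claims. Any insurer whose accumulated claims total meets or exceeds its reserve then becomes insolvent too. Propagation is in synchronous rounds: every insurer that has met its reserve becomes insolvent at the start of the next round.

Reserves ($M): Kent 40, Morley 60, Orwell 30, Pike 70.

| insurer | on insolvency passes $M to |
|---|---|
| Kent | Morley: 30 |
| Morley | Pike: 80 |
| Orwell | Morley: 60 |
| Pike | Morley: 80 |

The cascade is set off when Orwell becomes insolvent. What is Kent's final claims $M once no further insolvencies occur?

Round 1 — Orwell becomes insolvent (initial).
  Morley: +60 → 60 ≥ 60
Round 2 — Morley becomes insolvent.
  Pike: +80 → 80 ≥ 70
Round 3 — Pike becomes insolvent.
No further insolvencies.

0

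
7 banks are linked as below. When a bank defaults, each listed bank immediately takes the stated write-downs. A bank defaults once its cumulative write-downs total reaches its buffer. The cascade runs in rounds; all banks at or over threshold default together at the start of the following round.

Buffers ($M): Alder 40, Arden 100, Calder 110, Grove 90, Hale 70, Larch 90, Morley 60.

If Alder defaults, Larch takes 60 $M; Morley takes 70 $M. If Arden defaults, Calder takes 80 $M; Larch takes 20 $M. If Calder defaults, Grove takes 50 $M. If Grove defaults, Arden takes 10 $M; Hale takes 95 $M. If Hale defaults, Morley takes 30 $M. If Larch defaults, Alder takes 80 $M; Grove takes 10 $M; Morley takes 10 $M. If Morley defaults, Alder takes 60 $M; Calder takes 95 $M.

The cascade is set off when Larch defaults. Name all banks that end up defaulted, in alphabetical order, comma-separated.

Alder, Larch, Morley

Round 1 — Larch defaults (initial).
  Alder: +80 → 80 ≥ 40
  Grove: +10 → 10 < 90
  Morley: +10 → 10 < 60
Round 2 — Alder defaults.
  Morley: +70 → 80 ≥ 60
Round 3 — Morley defaults.
  Calder: +95 → 95 < 110
No further defaults.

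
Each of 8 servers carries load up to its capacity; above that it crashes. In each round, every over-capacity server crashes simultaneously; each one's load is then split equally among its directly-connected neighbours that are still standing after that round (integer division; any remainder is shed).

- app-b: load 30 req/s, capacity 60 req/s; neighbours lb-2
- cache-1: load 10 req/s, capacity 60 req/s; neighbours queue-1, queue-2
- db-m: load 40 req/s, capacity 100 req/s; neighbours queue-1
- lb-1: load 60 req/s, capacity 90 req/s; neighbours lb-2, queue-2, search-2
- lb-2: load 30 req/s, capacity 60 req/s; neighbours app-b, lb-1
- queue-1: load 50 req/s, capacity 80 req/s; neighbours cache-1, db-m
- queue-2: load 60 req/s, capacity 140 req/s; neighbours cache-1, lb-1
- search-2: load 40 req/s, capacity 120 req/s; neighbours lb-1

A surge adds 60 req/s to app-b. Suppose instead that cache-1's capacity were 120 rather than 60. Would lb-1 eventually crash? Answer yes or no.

yes

With cache-1's capacity at 120:
Round 1 — app-b at 90 > 60. app-b crashes.
  app-b sheds 90 req/s to lb-2: 90 each.
    lb-2: 30+90 = 120 > 60
Round 2 — lb-2 crashes.
  lb-2 sheds 120 req/s to lb-1: 120 each.
    lb-1: 60+120 = 180 > 90
Round 3 — lb-1 crashes.
  lb-1 sheds 180 req/s to queue-2, search-2: 90 each.
    queue-2: 60+90 = 150 > 140
    search-2: 40+90 = 130 > 120
Round 4 — queue-2, search-2 crash.
  queue-2 sheds 150 req/s to cache-1: 150 each.
    cache-1: 10+150 = 160 > 120
  search-2 sheds 130 req/s: no online neighbours, lost.
Round 5 — cache-1 crashes.
  cache-1 sheds 160 req/s to queue-1: 160 each.
    queue-1: 50+160 = 210 > 80
Round 6 — queue-1 crashes.
  queue-1 sheds 210 req/s to db-m: 210 each.
    db-m: 40+210 = 250 > 100
Round 7 — db-m crashes.
  db-m sheds 250 req/s: no online neighbours, lost.
No further crashes.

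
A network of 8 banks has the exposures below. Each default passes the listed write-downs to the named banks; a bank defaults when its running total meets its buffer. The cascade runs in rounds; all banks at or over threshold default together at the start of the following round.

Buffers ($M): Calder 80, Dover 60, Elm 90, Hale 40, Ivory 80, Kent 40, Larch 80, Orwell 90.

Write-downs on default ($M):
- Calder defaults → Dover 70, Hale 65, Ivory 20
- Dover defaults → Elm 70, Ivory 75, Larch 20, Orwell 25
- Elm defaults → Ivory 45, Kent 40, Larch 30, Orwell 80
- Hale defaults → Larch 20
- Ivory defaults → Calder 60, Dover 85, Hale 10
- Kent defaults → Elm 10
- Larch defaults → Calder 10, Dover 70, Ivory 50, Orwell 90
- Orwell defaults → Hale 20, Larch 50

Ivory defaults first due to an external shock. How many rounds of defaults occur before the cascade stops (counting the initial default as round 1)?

Round 1 — Ivory defaults (initial).
  Calder: +60 → 60 < 80
  Dover: +85 → 85 ≥ 60
  Hale: +10 → 10 < 40
Round 2 — Dover defaults.
  Elm: +70 → 70 < 90
  Larch: +20 → 20 < 80
  Orwell: +25 → 25 < 90
No further defaults.

2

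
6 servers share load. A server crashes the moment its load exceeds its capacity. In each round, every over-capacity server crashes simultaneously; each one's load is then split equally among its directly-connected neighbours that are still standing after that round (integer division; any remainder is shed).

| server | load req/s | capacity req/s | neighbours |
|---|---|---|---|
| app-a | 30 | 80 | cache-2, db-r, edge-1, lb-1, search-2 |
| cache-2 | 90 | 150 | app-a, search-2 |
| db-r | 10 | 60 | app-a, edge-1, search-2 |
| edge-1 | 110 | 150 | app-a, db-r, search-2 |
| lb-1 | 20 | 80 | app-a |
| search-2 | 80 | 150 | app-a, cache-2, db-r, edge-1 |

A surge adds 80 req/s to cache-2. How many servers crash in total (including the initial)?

Round 1 — cache-2 at 170 > 150. cache-2 crashes.
  cache-2 sheds 170 req/s to app-a, search-2: 85 each.
    app-a: 30+85 = 115 > 80
    search-2: 80+85 = 165 > 150
Round 2 — app-a, search-2 crash.
  app-a sheds 115 req/s to db-r, edge-1, lb-1: 38 each (1 lost).
    db-r: 10+38 = 48 ≤ 60
    edge-1: 110+38 = 148 ≤ 150
    lb-1: 20+38 = 58 ≤ 80
  search-2 sheds 165 req/s to db-r, edge-1: 82 each (1 lost).
    db-r: 48+82 = 130 > 60
    edge-1: 148+82 = 230 > 150
Round 3 — db-r, edge-1 crash.
  db-r sheds 130 req/s: no online neighbours, lost.
  edge-1 sheds 230 req/s: no online neighbours, lost.
No further crashes.

5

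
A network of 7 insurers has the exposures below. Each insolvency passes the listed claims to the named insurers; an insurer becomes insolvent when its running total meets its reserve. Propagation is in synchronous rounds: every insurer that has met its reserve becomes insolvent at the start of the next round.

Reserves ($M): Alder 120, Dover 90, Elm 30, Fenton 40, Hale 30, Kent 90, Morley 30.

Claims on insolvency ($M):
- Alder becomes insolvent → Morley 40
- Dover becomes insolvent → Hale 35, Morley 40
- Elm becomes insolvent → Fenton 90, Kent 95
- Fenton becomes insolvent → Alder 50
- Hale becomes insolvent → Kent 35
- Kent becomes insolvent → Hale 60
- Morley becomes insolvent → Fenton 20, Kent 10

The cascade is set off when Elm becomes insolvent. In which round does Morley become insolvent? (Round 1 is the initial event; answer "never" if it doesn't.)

Round 1 — Elm becomes insolvent (initial).
  Fenton: +90 → 90 ≥ 40
  Kent: +95 → 95 ≥ 90
Round 2 — Fenton, Kent become insolvent.
  Alder: +50 → 50 < 120
  Hale: +60 → 60 ≥ 30
Round 3 — Hale becomes insolvent.
No further insolvencies.

never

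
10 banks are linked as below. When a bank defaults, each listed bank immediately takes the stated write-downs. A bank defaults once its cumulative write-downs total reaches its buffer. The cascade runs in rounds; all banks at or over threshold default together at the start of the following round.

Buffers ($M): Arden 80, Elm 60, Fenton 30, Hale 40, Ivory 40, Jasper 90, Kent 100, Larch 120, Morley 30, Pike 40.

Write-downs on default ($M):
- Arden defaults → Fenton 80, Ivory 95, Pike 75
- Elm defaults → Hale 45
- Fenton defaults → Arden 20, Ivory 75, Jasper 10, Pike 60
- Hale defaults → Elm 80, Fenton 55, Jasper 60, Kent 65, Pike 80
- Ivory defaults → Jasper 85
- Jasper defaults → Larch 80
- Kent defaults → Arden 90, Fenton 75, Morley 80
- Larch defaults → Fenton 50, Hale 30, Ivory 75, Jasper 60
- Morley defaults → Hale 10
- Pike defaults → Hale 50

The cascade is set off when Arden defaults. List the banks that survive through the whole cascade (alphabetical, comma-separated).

Kent, Larch, Morley

Round 1 — Arden defaults (initial).
  Fenton: +80 → 80 ≥ 30
  Ivory: +95 → 95 ≥ 40
  Pike: +75 → 75 ≥ 40
Round 2 — Fenton, Ivory, Pike default.
  Hale: +50 → 50 ≥ 40
  Jasper: +10+85 → 95 ≥ 90
Round 3 — Hale, Jasper default.
  Elm: +80 → 80 ≥ 60
  Kent: +65 → 65 < 100
  Larch: +80 → 80 < 120
Round 4 — Elm defaults.
No further defaults.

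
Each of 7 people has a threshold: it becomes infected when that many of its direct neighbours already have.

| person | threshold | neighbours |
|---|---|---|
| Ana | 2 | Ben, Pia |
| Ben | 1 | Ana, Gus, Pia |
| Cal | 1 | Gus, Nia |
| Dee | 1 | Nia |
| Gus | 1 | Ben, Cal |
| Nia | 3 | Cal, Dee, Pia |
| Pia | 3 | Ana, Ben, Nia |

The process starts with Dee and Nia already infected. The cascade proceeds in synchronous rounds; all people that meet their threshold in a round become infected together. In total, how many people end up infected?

5

Round 1 — Dee, Nia become infected (initial).
Round 2 — checking thresholds:
  Cal: 1 of 2 neighbours ≥ 1, becomes infected.
  Pia: 1 of 3 neighbours < 3, not yet.
Round 3 — checking thresholds:
  Gus: 1 of 2 neighbours ≥ 1, becomes infected.
  Pia: 1 of 3 neighbours < 3, not yet.
Round 4 — checking thresholds:
  Ben: 1 of 3 neighbours ≥ 1, becomes infected.
  Pia: 1 of 3 neighbours < 3, not yet.
Round 5 — no new infections; cascade stops.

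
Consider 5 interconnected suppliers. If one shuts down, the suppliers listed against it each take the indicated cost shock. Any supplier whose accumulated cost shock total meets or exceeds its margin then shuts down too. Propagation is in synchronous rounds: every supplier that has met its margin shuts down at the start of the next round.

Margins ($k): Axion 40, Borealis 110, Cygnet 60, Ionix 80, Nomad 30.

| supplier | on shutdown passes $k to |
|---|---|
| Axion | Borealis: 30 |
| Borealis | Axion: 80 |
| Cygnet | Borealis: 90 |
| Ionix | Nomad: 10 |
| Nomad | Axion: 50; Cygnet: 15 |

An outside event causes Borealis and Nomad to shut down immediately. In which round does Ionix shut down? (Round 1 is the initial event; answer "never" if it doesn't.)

never

Round 1 — Borealis, Nomad shut down (initial).
  Axion: +80+50 → 130 ≥ 40
  Cygnet: +15 → 15 < 60
Round 2 — Axion shuts down.
No further shutdowns.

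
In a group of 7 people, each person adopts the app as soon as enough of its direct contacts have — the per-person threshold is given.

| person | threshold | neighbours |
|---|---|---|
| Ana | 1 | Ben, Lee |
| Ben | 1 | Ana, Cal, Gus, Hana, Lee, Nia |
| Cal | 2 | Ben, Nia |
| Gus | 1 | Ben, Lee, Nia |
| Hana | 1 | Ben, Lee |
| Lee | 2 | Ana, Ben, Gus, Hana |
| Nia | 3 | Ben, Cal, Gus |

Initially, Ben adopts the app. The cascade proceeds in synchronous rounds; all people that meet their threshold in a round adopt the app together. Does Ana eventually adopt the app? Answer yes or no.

yes

Round 1 — Ben adopts the app (initial).
Round 2 — checking thresholds:
  Ana: 1 of 2 neighbours ≥ 1, adopts the app.
  Cal: 1 of 2 neighbours < 2, holds.
  Gus: 1 of 3 neighbours ≥ 1, adopts the app.
  Hana: 1 of 2 neighbours ≥ 1, adopts the app.
  Lee: 1 of 4 neighbours < 2, holds.
  Nia: 1 of 3 neighbours < 3, holds.
Round 3 — checking thresholds:
  Cal: 1 of 2 neighbours < 2, holds.
  Lee: 4 of 4 neighbours ≥ 2, adopts the app.
  Nia: 2 of 3 neighbours < 3, holds.
Round 4 — no new adoptions; cascade stops.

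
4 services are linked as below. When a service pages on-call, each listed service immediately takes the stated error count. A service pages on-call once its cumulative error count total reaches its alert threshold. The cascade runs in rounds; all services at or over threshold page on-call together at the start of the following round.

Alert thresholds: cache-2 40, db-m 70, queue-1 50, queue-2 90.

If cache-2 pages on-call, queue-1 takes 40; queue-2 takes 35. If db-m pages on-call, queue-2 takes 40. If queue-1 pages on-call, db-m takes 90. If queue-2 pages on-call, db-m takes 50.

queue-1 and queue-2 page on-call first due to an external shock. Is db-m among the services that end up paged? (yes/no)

yes

Round 1 — queue-1, queue-2 page on-call (initial).
  db-m: +90+50 → 140 ≥ 70
Round 2 — db-m pages on-call.
No further pages.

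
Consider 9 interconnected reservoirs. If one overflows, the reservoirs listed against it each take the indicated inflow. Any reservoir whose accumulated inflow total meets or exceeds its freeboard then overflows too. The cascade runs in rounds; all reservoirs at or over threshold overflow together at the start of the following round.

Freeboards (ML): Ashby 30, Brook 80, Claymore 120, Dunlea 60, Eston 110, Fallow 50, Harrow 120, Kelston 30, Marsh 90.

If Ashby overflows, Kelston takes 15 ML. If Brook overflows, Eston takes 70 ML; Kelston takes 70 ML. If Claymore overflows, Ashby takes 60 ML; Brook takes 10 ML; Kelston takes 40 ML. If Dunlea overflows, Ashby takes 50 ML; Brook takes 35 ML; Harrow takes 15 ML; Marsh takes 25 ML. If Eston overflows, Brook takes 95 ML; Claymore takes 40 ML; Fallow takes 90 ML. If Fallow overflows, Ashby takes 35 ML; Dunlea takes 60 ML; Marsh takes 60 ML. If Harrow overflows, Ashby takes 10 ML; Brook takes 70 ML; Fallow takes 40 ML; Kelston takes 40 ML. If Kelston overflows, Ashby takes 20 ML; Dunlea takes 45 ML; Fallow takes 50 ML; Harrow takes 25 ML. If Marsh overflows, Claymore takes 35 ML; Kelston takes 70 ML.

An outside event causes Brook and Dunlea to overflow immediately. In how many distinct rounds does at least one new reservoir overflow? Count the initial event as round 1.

3

Round 1 — Brook, Dunlea overflow (initial).
  Ashby: +50 → 50 ≥ 30
  Eston: +70 → 70 < 110
  Harrow: +15 → 15 < 120
  Kelston: +70 → 70 ≥ 30
  Marsh: +25 → 25 < 90
Round 2 — Ashby, Kelston overflow.
  Fallow: +50 → 50 ≥ 50
  Harrow: +25 → 40 < 120
Round 3 — Fallow overflows.
  Marsh: +60 → 85 < 90
No further overflows.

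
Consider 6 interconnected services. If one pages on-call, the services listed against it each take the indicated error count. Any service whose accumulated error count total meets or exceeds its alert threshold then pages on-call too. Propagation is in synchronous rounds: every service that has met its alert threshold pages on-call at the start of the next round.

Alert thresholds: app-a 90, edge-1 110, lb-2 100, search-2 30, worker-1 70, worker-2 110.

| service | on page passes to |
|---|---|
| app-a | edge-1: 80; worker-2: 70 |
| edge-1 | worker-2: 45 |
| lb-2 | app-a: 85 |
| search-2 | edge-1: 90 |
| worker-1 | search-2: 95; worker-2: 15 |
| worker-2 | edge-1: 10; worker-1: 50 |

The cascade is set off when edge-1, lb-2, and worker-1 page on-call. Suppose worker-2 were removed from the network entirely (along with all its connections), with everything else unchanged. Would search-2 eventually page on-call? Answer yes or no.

yes

With worker-2 removed:
Round 1 — edge-1, lb-2, worker-1 page on-call (initial).
  app-a: +85 → 85 < 90
  search-2: +95 → 95 ≥ 30
Round 2 — search-2 pages on-call.
No further pages.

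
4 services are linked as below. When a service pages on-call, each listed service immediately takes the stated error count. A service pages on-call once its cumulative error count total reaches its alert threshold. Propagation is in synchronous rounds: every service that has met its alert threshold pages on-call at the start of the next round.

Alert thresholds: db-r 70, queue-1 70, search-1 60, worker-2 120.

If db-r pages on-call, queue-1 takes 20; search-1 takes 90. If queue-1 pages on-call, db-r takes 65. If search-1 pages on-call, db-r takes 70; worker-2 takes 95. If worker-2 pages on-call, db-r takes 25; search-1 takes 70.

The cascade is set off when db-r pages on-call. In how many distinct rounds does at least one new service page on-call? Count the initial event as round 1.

2

Round 1 — db-r pages on-call (initial).
  queue-1: +20 → 20 < 70
  search-1: +90 → 90 ≥ 60
Round 2 — search-1 pages on-call.
  worker-2: +95 → 95 < 120
No further pages.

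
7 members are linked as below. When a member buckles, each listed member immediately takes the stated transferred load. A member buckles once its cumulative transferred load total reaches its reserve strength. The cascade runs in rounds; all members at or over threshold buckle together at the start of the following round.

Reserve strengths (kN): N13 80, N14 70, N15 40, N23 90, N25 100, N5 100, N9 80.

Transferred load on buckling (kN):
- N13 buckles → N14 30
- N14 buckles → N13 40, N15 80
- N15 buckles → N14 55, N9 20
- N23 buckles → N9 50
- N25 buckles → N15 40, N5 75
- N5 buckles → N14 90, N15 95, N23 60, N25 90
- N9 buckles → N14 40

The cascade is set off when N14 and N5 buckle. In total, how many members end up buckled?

Round 1 — N14, N5 buckle (initial).
  N13: +40 → 40 < 80
  N15: +80+95 → 175 ≥ 40
  N23: +60 → 60 < 90
  N25: +90 → 90 < 100
Round 2 — N15 buckles.
  N9: +20 → 20 < 80
No further bucklings.

3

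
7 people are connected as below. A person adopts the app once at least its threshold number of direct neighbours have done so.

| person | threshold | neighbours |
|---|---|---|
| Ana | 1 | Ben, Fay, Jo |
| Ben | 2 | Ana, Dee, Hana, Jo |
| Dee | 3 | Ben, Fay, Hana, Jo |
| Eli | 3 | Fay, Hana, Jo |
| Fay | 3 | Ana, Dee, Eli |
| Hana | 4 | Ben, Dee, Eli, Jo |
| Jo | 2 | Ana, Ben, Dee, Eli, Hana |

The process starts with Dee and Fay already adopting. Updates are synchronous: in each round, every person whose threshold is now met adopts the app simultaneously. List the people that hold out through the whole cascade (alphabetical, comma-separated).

Eli, Hana

Round 1 — Dee, Fay adopt the app (initial).
Round 2 — checking thresholds:
  Ana: 1 of 3 neighbours ≥ 1, adopts the app.
  Ben: 1 of 4 neighbours < 2, not yet.
  Eli: 1 of 3 neighbours < 3, not yet.
  Hana: 1 of 4 neighbours < 4, not yet.
  Jo: 1 of 5 neighbours < 2, not yet.
Round 3 — checking thresholds:
  Ben: 2 of 4 neighbours ≥ 2, adopts the app.
  Eli: 1 of 3 neighbours < 3, not yet.
  Hana: 1 of 4 neighbours < 4, not yet.
  Jo: 2 of 5 neighbours ≥ 2, adopts the app.
Round 4 — no new adoptions; cascade stops.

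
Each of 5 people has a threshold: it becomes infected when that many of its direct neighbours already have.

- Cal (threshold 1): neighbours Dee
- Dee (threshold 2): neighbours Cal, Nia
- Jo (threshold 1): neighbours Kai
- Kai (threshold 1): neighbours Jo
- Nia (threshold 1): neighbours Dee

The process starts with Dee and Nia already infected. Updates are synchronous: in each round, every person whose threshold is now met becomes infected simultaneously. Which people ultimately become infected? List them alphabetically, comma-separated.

Cal, Dee, Nia

Round 1 — Dee, Nia become infected (initial).
Round 2 — checking thresholds:
  Cal: 1 of 1 neighbours ≥ 1, becomes infected.
Round 3 — no new infections; cascade stops.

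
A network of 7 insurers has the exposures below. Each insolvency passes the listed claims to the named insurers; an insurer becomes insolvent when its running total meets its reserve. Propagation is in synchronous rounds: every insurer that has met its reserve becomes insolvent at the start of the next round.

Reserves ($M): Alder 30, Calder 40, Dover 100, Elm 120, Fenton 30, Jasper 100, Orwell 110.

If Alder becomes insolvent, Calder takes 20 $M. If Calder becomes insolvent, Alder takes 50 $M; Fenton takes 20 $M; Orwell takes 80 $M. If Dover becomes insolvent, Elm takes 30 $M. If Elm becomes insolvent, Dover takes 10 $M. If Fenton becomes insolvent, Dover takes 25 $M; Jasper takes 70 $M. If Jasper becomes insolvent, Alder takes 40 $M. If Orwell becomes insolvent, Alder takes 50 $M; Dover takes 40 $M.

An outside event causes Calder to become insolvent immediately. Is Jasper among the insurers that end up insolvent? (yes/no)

Round 1 — Calder becomes insolvent (initial).
  Alder: +50 → 50 ≥ 30
  Fenton: +20 → 20 < 30
  Orwell: +80 → 80 < 110
Round 2 — Alder becomes insolvent.
No further insolvencies.

no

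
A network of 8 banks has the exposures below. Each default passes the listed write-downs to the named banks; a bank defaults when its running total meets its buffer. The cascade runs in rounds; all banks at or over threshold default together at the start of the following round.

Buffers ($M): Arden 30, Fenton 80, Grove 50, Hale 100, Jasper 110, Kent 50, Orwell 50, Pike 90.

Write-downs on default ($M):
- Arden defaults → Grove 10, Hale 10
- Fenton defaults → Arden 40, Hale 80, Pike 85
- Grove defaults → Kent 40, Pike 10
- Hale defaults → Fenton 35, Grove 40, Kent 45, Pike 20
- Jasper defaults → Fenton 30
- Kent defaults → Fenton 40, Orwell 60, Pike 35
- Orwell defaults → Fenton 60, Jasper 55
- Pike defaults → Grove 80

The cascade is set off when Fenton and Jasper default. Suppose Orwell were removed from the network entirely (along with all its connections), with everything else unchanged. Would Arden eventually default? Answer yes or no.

With Orwell removed:
Round 1 — Fenton, Jasper default (initial).
  Arden: +40 → 40 ≥ 30
  Hale: +80 → 80 < 100
  Pike: +85 → 85 < 90
Round 2 — Arden defaults.
  Grove: +10 → 10 < 50
  Hale: +10 → 90 < 100
No further defaults.

yes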